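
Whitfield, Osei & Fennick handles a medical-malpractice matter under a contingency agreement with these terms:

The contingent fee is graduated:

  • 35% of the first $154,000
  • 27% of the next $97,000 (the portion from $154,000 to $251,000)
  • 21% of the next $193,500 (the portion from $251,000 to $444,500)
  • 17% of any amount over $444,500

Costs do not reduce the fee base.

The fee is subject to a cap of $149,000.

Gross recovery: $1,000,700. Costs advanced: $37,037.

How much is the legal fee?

$149,000.00

Fee base is the gross recovery, $1,000,700; costs are reimbursed separately.
First $154,000 at 35% = $53,900.00
Next $97,000 at 27% = $26,190.00
Next $193,500 at 21% = $40,635.00
Remaining $556,200 at 17% = $94,554.00
Fee: $53,900.00 + $26,190.00 + $40,635.00 + $94,554.00 = $215,279.00
$215,279.00 exceeds the $149,000 cap, so the fee is capped at $149,000.00.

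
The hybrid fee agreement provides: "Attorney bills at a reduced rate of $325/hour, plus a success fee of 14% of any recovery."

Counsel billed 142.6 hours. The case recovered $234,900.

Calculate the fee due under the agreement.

Hourly: 142.6 × $325 = $46,345.00
Success fee: 14% of $234,900 = $32,886.00
Total: $46,345.00 + $32,886.00 = $79,231.00

$79,231.00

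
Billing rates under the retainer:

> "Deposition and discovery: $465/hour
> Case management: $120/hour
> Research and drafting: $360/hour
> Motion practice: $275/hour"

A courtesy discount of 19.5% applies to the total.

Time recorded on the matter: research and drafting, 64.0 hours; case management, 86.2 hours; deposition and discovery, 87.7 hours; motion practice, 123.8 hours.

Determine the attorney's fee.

$87,108.65

Deposition and discovery: 87.7 × $465 = $40,780.50
Case management: 86.2 × $120 = $10,344.00
Research and drafting: 64.0 × $360 = $23,040.00
Motion practice: 123.8 × $275 = $34,045.00
Subtotal: $108,209.50
Less 19.5% discount: −$21,100.85
Total: $108,209.50 − $21,100.85 = $87,108.65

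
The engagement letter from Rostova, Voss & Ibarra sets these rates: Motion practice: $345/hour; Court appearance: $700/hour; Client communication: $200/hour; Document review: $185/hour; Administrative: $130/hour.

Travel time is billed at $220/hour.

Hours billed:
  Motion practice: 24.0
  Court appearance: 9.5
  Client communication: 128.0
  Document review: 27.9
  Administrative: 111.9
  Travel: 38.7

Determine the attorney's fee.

Motion practice: 24.0 × $345 = $8,280.00
Court appearance: 9.5 × $700 = $6,650.00
Client communication: 128.0 × $200 = $25,600.00
Document review: 27.9 × $185 = $5,161.50
Administrative: 111.9 × $130 = $14,547.00
Subtotal: $8,280.00 + $6,650.00 + $25,600.00 + $5,161.50 + $14,547.00 = $60,238.50
Travel: 38.7 × $220 = $8,514.00
Total: $60,238.50 + $8,514.00 = $68,752.50

$68,752.50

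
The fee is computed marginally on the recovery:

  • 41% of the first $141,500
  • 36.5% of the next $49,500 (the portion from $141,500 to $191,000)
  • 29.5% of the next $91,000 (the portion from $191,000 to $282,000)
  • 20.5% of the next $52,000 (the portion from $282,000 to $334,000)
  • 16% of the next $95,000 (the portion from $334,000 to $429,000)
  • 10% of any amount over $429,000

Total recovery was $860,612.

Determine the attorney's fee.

First $141,500 at 41% = $58,015.00
Next $49,500 at 36.5% = $18,067.50
Next $91,000 at 29.5% = $26,845.00
Next $52,000 at 20.5% = $10,660.00
Next $95,000 at 16% = $15,200.00
Remaining $431,612 at 10% = $43,161.20
Fee: $58,015.00 + $18,067.50 + $26,845.00 + $10,660.00 + $15,200.00 + $43,161.20 = $171,948.70

$171,948.70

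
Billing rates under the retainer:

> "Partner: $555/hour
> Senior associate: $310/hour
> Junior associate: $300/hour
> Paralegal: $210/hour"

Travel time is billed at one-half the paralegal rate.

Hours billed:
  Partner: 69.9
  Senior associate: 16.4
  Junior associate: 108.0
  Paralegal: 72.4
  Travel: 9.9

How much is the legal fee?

Partner: 69.9 × $555 = $38,794.50
Senior associate: 16.4 × $310 = $5,084.00
Junior associate: 108.0 × $300 = $32,400.00
Paralegal: 72.4 × $210 = $15,204.00
Subtotal: $38,794.50 + $5,084.00 + $32,400.00 + $15,204.00 = $91,482.50
Travel: 9.9 × ($210 ÷ 2) = 9.9 × $105.00 = $1,039.50
Total: $91,482.50 + $1,039.50 = $92,522.00

$92,522.00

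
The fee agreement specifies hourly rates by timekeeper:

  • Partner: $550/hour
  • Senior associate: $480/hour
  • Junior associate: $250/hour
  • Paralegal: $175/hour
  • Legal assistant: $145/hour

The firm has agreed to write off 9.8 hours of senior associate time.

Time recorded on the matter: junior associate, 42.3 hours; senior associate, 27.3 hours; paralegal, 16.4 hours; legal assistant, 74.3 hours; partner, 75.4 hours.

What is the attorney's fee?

$74,088.50

Partner: 75.4 × $550 = $41,470.00
Senior associate: 27.3 × $480 = $13,104.00
Junior associate: 42.3 × $250 = $10,575.00
Paralegal: 16.4 × $175 = $2,870.00
Legal assistant: 74.3 × $145 = $10,773.50
Subtotal: $78,792.50
Write-off: 9.8 × $480 = $4,704.00
Total: $78,792.50 − $4,704.00 = $74,088.50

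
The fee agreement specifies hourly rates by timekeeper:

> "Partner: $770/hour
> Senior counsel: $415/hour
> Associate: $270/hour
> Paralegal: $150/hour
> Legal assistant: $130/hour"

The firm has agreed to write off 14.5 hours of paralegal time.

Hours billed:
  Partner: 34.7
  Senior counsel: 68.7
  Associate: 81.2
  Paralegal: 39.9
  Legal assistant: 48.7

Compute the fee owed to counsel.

Partner: 34.7 × $770 = $26,719.00
Senior counsel: 68.7 × $415 = $28,510.50
Associate: 81.2 × $270 = $21,924.00
Paralegal: 39.9 × $150 = $5,985.00
Legal assistant: 48.7 × $130 = $6,331.00
Subtotal: $89,469.50
Write-off: 14.5 × $150 = $2,175.00
Total: $89,469.50 − $2,175.00 = $87,294.50

$87,294.50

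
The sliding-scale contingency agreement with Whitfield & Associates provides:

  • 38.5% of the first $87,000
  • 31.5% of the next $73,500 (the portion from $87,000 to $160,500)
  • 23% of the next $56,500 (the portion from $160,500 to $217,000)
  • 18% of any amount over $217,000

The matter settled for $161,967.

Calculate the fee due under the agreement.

$56,984.91

First $87,000 at 38.5% = $33,495.00
Next $73,500 at 31.5% = $23,152.50
Remaining $1,467 at 23% = $337.41
Fee: $33,495.00 + $23,152.50 + $337.41 = $56,984.91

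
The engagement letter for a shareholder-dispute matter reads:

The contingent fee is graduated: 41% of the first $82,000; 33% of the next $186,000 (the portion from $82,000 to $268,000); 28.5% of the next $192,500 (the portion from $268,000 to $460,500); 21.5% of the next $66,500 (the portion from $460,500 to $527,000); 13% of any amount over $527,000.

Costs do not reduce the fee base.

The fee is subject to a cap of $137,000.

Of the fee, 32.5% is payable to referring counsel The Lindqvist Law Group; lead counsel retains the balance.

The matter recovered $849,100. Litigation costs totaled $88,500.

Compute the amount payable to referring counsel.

Fee base is the gross recovery, $849,100; costs are reimbursed separately.
First $82,000 at 41% = $33,620.00
Next $186,000 at 33% = $61,380.00
Next $192,500 at 28.5% = $54,862.50
Next $66,500 at 21.5% = $14,297.50
Remaining $322,100 at 13% = $41,873.00
Fee: $33,620.00 + $61,380.00 + $54,862.50 + $14,297.50 + $41,873.00 = $206,033.00
$206,033.00 exceeds the $137,000 cap, so the fee is capped at $137,000.00.
Referral share: 32.5% of $137,000.00 = $44,525.00; lead counsel retains $137,000.00 − $44,525.00 = $92,475.00.

$44,525.00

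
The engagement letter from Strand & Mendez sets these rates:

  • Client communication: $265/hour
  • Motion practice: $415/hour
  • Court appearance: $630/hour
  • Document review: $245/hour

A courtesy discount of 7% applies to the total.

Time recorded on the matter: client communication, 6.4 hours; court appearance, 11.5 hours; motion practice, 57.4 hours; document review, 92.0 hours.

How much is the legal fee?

Client communication: 6.4 × $265 = $1,696.00
Motion practice: 57.4 × $415 = $23,821.00
Court appearance: 11.5 × $630 = $7,245.00
Document review: 92.0 × $245 = $22,540.00
Subtotal: $55,302.00
Less 7% discount: −$3,871.14
Total: $55,302.00 − $3,871.14 = $51,430.86

$51,430.86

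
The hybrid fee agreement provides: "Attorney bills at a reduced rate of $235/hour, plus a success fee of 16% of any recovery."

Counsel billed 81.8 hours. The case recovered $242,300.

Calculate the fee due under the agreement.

$57,991.00

Hourly: 81.8 × $235 = $19,223.00
Success fee: 16% of $242,300 = $38,768.00
Total: $19,223.00 + $38,768.00 = $57,991.00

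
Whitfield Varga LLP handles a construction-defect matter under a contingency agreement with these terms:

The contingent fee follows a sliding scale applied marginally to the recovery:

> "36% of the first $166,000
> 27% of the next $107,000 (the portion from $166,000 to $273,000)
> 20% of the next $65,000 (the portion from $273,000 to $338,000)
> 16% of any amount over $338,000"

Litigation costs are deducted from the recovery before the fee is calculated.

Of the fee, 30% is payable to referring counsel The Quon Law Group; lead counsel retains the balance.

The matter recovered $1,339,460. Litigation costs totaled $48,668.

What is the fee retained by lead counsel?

Fee base (net of costs): $1,339,460 − $48,668 = $1,290,792
First $166,000 at 36% = $59,760.00
Next $107,000 at 27% = $28,890.00
Next $65,000 at 20% = $13,000.00
Remaining $952,792 at 16% = $152,446.72
Fee: $59,760.00 + $28,890.00 + $13,000.00 + $152,446.72 = $254,096.72
Referral share: 30% of $254,096.72 = $76,229.02; lead counsel retains $254,096.72 − $76,229.02 = $177,867.70.

$177,867.70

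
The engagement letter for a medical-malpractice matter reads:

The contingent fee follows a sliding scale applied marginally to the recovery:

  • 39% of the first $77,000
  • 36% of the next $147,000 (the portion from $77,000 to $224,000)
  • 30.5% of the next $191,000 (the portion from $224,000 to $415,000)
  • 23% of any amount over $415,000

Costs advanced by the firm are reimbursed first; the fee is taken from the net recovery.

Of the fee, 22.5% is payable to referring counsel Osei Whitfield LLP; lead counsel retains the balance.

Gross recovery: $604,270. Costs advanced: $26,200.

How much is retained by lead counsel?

Fee base (net of costs): $604,270 − $26,200 = $578,070
First $77,000 at 39% = $30,030.00
Next $147,000 at 36% = $52,920.00
Next $191,000 at 30.5% = $58,255.00
Remaining $163,070 at 23% = $37,506.10
Fee: $30,030.00 + $52,920.00 + $58,255.00 + $37,506.10 = $178,711.10
Referral share: 22.5% of $178,711.10 = $40,210.00; lead counsel retains $178,711.10 − $40,210.00 = $138,501.10.

$138,501.10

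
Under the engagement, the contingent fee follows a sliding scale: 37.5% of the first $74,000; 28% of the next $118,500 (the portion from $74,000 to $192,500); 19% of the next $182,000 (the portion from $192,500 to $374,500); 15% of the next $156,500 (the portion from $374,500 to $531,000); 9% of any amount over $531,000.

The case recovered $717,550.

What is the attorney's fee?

First $74,000 at 37.5% = $27,750.00
Next $118,500 at 28% = $33,180.00
Next $182,000 at 19% = $34,580.00
Next $156,500 at 15% = $23,475.00
Remaining $186,550 at 9% = $16,789.50
Fee: $27,750.00 + $33,180.00 + $34,580.00 + $23,475.00 + $16,789.50 = $135,774.50

$135,774.50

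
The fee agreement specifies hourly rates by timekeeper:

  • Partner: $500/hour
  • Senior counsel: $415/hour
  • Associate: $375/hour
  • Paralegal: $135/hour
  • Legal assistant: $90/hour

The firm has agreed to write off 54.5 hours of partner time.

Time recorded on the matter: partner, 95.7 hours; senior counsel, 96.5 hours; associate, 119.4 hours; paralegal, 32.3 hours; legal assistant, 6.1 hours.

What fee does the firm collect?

$110,332.00

Partner: 95.7 × $500 = $47,850.00
Senior counsel: 96.5 × $415 = $40,047.50
Associate: 119.4 × $375 = $44,775.00
Paralegal: 32.3 × $135 = $4,360.50
Legal assistant: 6.1 × $90 = $549.00
Subtotal: $137,582.00
Write-off: 54.5 × $500 = $27,250.00
Total: $137,582.00 − $27,250.00 = $110,332.00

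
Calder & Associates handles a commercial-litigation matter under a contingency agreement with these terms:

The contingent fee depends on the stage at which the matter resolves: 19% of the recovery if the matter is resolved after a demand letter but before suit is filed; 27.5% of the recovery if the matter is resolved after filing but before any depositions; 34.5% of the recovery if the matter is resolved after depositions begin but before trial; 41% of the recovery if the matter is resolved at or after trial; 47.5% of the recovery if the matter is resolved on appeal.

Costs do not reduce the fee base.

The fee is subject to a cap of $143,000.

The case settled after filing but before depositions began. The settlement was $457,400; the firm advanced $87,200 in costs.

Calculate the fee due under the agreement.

$125,785.00

Fee base is the gross recovery, $457,400; costs are reimbursed separately.
The matter settled after filing but before depositions began, so the 27.5% rate applies.
$457,400 × 27.5% = $125,785.00
$125,785.00 is under the $143,000 cap.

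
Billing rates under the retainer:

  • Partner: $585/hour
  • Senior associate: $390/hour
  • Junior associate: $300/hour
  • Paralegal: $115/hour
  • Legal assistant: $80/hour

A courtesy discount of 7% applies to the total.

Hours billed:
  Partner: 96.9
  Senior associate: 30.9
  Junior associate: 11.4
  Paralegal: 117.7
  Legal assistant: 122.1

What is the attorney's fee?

Partner: 96.9 × $585 = $56,686.50
Senior associate: 30.9 × $390 = $12,051.00
Junior associate: 11.4 × $300 = $3,420.00
Paralegal: 117.7 × $115 = $13,535.50
Legal assistant: 122.1 × $80 = $9,768.00
Subtotal: $95,461.00
Less 7% discount: −$6,682.27
Total: $95,461.00 − $6,682.27 = $88,778.73

$88,778.73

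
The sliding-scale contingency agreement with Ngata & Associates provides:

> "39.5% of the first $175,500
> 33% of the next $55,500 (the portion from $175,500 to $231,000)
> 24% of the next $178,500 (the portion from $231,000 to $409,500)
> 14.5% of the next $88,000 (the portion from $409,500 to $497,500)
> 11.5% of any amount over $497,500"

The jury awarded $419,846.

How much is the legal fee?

$131,977.67

First $175,500 at 39.5% = $69,322.50
Next $55,500 at 33% = $18,315.00
Next $178,500 at 24% = $42,840.00
Remaining $10,346 at 14.5% = $1,500.17
Fee: $69,322.50 + $18,315.00 + $42,840.00 + $1,500.17 = $131,977.67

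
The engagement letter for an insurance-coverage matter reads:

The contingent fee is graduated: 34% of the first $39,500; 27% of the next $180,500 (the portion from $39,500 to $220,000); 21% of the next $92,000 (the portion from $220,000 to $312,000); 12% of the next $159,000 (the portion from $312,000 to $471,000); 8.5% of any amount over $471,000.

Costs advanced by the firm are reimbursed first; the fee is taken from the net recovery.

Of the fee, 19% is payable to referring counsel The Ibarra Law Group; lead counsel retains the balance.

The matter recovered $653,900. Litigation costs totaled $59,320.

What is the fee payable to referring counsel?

Fee base (net of costs): $653,900 − $59,320 = $594,580
First $39,500 at 34% = $13,430.00
Next $180,500 at 27% = $48,735.00
Next $92,000 at 21% = $19,320.00
Next $159,000 at 12% = $19,080.00
Remaining $123,580 at 8.5% = $10,504.30
Fee: $13,430.00 + $48,735.00 + $19,320.00 + $19,080.00 + $10,504.30 = $111,069.30
Referral share: 19% of $111,069.30 = $21,103.17; lead counsel retains $111,069.30 − $21,103.17 = $89,966.13.

$21,103.17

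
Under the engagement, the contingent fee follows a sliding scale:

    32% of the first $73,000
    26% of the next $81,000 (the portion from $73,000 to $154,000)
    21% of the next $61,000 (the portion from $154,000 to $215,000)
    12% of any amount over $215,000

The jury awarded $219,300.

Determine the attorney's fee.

First $73,000 at 32% = $23,360.00
Next $81,000 at 26% = $21,060.00
Next $61,000 at 21% = $12,810.00
Remaining $4,300 at 12% = $516.00
Fee: $23,360.00 + $21,060.00 + $12,810.00 + $516.00 = $57,746.00

$57,746.00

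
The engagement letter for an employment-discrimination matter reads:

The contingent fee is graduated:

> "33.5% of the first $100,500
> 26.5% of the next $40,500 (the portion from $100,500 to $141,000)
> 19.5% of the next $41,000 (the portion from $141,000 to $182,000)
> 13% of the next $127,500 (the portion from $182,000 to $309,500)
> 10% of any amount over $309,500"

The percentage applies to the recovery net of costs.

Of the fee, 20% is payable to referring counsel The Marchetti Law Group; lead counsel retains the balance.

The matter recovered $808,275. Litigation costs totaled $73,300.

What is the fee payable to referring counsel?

$22,303.50

Fee base (net of costs): $808,275 − $73,300 = $734,975
First $100,500 at 33.5% = $33,667.50
Next $40,500 at 26.5% = $10,732.50
Next $41,000 at 19.5% = $7,995.00
Next $127,500 at 13% = $16,575.00
Remaining $425,475 at 10% = $42,547.50
Fee: $33,667.50 + $10,732.50 + $7,995.00 + $16,575.00 + $42,547.50 = $111,517.50
Referral share: 20% of $111,517.50 = $22,303.50; lead counsel retains $111,517.50 − $22,303.50 = $89,214.00.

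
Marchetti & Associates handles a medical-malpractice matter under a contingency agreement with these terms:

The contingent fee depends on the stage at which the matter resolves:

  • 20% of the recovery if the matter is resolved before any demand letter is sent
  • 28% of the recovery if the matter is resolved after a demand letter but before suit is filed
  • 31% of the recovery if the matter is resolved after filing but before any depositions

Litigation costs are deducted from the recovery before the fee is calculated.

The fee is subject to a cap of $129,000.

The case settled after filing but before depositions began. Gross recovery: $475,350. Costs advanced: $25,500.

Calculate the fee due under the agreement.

Fee base (net of costs): $475,350 − $25,500 = $449,850
The matter settled after filing but before depositions began, so the 31% rate applies.
$449,850 × 31% = $139,453.50
$139,453.50 exceeds the $129,000 cap, so the fee is capped at $129,000.00.

$129,000.00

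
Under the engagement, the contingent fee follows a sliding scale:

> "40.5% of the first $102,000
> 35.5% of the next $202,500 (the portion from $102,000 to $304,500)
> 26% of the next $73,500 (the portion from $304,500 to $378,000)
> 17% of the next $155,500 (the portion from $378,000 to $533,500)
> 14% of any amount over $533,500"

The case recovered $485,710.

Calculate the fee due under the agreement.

$150,618.20

First $102,000 at 40.5% = $41,310.00
Next $202,500 at 35.5% = $71,887.50
Next $73,500 at 26% = $19,110.00
Remaining $107,710 at 17% = $18,310.70
Fee: $41,310.00 + $71,887.50 + $19,110.00 + $18,310.70 = $150,618.20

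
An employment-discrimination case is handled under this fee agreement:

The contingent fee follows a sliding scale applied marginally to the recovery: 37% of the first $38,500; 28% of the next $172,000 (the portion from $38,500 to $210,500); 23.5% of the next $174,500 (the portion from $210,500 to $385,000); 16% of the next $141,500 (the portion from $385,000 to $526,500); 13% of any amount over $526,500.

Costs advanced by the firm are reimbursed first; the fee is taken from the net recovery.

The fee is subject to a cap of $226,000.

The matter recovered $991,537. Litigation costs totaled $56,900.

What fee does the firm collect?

$179,110.31

Fee base (net of costs): $991,537 − $56,900 = $934,637
First $38,500 at 37% = $14,245.00
Next $172,000 at 28% = $48,160.00
Next $174,500 at 23.5% = $41,007.50
Next $141,500 at 16% = $22,640.00
Remaining $408,137 at 13% = $53,057.81
Fee: $14,245.00 + $48,160.00 + $41,007.50 + $22,640.00 + $53,057.81 = $179,110.31
$179,110.31 is under the $226,000 cap.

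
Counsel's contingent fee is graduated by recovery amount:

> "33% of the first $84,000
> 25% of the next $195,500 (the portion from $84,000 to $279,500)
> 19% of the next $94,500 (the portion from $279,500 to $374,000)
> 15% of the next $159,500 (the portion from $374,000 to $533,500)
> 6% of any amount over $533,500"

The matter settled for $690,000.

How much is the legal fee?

$127,865.00

First $84,000 at 33% = $27,720.00
Next $195,500 at 25% = $48,875.00
Next $94,500 at 19% = $17,955.00
Next $159,500 at 15% = $23,925.00
Remaining $156,500 at 6% = $9,390.00
Fee: $27,720.00 + $48,875.00 + $17,955.00 + $23,925.00 + $9,390.00 = $127,865.00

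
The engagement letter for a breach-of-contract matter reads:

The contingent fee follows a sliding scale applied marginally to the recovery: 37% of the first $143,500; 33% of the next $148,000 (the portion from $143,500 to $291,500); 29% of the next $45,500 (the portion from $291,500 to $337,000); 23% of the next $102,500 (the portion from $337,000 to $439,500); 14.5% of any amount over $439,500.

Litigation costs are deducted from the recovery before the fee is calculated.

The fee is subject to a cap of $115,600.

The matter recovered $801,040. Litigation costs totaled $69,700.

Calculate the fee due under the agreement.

$115,600.00

Fee base (net of costs): $801,040 − $69,700 = $731,340
First $143,500 at 37% = $53,095.00
Next $148,000 at 33% = $48,840.00
Next $45,500 at 29% = $13,195.00
Next $102,500 at 23% = $23,575.00
Remaining $291,840 at 14.5% = $42,316.80
Fee: $53,095.00 + $48,840.00 + $13,195.00 + $23,575.00 + $42,316.80 = $181,021.80
$181,021.80 exceeds the $115,600 cap, so the fee is capped at $115,600.00.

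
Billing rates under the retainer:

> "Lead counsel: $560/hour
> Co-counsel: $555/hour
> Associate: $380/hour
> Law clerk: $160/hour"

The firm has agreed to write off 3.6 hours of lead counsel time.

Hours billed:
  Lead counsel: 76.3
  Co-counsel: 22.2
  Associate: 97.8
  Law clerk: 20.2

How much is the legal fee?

Lead counsel: 76.3 × $560 = $42,728.00
Co-counsel: 22.2 × $555 = $12,321.00
Associate: 97.8 × $380 = $37,164.00
Law clerk: 20.2 × $160 = $3,232.00
Subtotal: $95,445.00
Write-off: 3.6 × $560 = $2,016.00
Total: $95,445.00 − $2,016.00 = $93,429.00

$93,429.00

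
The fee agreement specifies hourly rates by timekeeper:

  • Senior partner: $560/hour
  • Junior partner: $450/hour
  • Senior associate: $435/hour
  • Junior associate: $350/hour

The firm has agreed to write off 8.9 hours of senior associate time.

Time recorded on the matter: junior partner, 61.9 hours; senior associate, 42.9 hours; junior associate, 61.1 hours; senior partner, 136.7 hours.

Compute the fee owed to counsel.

Senior partner: 136.7 × $560 = $76,552.00
Junior partner: 61.9 × $450 = $27,855.00
Senior associate: 42.9 × $435 = $18,661.50
Junior associate: 61.1 × $350 = $21,385.00
Subtotal: $144,453.50
Write-off: 8.9 × $435 = $3,871.50
Total: $144,453.50 − $3,871.50 = $140,582.00

$140,582.00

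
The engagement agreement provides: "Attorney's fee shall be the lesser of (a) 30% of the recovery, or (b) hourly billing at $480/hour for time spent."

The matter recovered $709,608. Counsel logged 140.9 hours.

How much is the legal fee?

$67,632.00

(a) 30% of $709,608 = $212,882.40
(b) 140.9 × $480 = $67,632.00
The lesser is (b): $67,632.00.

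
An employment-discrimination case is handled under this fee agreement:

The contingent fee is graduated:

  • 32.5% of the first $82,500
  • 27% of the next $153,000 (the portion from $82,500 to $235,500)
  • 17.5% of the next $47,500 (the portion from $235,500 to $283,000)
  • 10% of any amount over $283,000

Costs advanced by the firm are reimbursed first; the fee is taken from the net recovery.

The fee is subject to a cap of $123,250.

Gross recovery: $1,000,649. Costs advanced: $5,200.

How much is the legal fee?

$123,250.00

Fee base (net of costs): $1,000,649 − $5,200 = $995,449
First $82,500 at 32.5% = $26,812.50
Next $153,000 at 27% = $41,310.00
Next $47,500 at 17.5% = $8,312.50
Remaining $712,449 at 10% = $71,244.90
Fee: $26,812.50 + $41,310.00 + $8,312.50 + $71,244.90 = $147,679.90
$147,679.90 exceeds the $123,250 cap, so the fee is capped at $123,250.00.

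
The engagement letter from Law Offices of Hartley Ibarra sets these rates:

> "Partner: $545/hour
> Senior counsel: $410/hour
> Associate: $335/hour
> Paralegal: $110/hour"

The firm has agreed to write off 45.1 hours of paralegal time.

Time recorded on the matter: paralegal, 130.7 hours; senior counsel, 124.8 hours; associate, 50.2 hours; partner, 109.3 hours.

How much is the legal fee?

$136,969.50

Partner: 109.3 × $545 = $59,568.50
Senior counsel: 124.8 × $410 = $51,168.00
Associate: 50.2 × $335 = $16,817.00
Paralegal: 130.7 × $110 = $14,377.00
Subtotal: $141,930.50
Write-off: 45.1 × $110 = $4,961.00
Total: $141,930.50 − $4,961.00 = $136,969.50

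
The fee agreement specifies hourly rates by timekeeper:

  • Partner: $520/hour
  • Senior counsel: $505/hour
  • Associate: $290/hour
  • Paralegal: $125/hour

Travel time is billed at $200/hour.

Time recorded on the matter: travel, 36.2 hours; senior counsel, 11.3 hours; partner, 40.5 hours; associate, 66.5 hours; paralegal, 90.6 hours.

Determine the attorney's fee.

Partner: 40.5 × $520 = $21,060.00
Senior counsel: 11.3 × $505 = $5,706.50
Associate: 66.5 × $290 = $19,285.00
Paralegal: 90.6 × $125 = $11,325.00
Subtotal: $21,060.00 + $5,706.50 + $19,285.00 + $11,325.00 = $57,376.50
Travel: 36.2 × $200 = $7,240.00
Total: $57,376.50 + $7,240.00 = $64,616.50

$64,616.50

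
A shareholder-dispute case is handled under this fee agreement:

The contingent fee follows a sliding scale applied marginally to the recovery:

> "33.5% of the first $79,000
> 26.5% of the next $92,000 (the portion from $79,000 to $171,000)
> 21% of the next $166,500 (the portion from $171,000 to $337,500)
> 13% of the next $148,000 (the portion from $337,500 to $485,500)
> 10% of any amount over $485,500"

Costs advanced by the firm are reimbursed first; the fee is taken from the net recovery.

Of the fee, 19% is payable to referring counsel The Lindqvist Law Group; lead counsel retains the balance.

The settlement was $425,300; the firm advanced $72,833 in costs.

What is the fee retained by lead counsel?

Fee base (net of costs): $425,300 − $72,833 = $352,467
First $79,000 at 33.5% = $26,465.00
Next $92,000 at 26.5% = $24,380.00
Next $166,500 at 21% = $34,965.00
Remaining $14,967 at 13% = $1,945.71
Fee: $26,465.00 + $24,380.00 + $34,965.00 + $1,945.71 = $87,755.71
Referral share: 19% of $87,755.71 = $16,673.58; lead counsel retains $87,755.71 − $16,673.58 = $71,082.13.

$71,082.13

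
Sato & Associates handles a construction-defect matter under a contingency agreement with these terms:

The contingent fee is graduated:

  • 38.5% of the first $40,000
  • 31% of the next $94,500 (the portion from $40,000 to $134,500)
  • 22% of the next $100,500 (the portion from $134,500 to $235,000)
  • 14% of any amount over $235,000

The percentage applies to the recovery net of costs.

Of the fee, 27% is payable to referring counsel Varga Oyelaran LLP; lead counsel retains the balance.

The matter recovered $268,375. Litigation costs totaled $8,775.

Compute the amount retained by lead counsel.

Fee base (net of costs): $268,375 − $8,775 = $259,600
First $40,000 at 38.5% = $15,400.00
Next $94,500 at 31% = $29,295.00
Next $100,500 at 22% = $22,110.00
Remaining $24,600 at 14% = $3,444.00
Fee: $15,400.00 + $29,295.00 + $22,110.00 + $3,444.00 = $70,249.00
Referral share: 27% of $70,249.00 = $18,967.23; lead counsel retains $70,249.00 − $18,967.23 = $51,281.77.

$51,281.77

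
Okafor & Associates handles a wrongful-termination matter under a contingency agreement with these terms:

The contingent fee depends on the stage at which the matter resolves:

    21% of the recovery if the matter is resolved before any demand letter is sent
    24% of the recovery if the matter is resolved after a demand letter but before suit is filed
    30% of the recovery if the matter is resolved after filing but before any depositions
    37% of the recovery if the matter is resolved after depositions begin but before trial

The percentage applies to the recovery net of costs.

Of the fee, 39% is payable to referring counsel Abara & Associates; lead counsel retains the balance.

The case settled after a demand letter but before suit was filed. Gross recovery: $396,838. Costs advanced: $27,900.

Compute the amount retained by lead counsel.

$54,012.52

Fee base (net of costs): $396,838 − $27,900 = $368,938
The matter settled after a demand letter but before suit was filed, so the 24% rate applies.
$368,938 × 24% = $88,545.12
Referral share: 39% of $88,545.12 = $34,532.60; lead counsel retains $88,545.12 − $34,532.60 = $54,012.52.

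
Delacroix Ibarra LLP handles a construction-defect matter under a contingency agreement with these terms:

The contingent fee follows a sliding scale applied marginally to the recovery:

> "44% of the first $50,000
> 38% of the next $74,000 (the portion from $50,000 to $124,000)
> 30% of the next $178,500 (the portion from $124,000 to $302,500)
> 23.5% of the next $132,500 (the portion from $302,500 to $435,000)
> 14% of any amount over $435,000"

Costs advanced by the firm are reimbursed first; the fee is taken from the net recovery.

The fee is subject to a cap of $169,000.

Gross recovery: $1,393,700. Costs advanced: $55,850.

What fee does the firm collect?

$169,000.00

Fee base (net of costs): $1,393,700 − $55,850 = $1,337,850
First $50,000 at 44% = $22,000.00
Next $74,000 at 38% = $28,120.00
Next $178,500 at 30% = $53,550.00
Next $132,500 at 23.5% = $31,137.50
Remaining $902,850 at 14% = $126,399.00
Fee: $22,000.00 + $28,120.00 + $53,550.00 + $31,137.50 + $126,399.00 = $261,206.50
$261,206.50 exceeds the $169,000 cap, so the fee is capped at $169,000.00.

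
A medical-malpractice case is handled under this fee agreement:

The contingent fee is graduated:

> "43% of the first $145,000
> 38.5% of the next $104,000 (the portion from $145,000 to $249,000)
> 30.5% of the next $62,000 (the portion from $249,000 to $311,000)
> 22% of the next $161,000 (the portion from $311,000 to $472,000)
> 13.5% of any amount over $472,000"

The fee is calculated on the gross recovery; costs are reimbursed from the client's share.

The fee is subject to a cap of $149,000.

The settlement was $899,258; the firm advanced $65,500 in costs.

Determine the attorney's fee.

$149,000.00

Fee base is the gross recovery, $899,258; costs are reimbursed separately.
First $145,000 at 43% = $62,350.00
Next $104,000 at 38.5% = $40,040.00
Next $62,000 at 30.5% = $18,910.00
Next $161,000 at 22% = $35,420.00
Remaining $427,258 at 13.5% = $57,679.83
Fee: $62,350.00 + $40,040.00 + $18,910.00 + $35,420.00 + $57,679.83 = $214,399.83
$214,399.83 exceeds the $149,000 cap, so the fee is capped at $149,000.00.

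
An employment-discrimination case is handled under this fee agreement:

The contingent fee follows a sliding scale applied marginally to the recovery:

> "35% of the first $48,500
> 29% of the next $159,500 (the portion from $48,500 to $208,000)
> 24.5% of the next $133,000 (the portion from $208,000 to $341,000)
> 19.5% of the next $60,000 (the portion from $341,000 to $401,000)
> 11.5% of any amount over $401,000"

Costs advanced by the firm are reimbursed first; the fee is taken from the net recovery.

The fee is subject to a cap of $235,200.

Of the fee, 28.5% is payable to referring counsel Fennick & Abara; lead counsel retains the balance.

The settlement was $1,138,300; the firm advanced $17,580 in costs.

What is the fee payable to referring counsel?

$54,230.60

Fee base (net of costs): $1,138,300 − $17,580 = $1,120,720
First $48,500 at 35% = $16,975.00
Next $159,500 at 29% = $46,255.00
Next $133,000 at 24.5% = $32,585.00
Next $60,000 at 19.5% = $11,700.00
Remaining $719,720 at 11.5% = $82,767.80
Fee: $16,975.00 + $46,255.00 + $32,585.00 + $11,700.00 + $82,767.80 = $190,282.80
$190,282.80 is under the $235,200 cap.
Referral share: 28.5% of $190,282.80 = $54,230.60; lead counsel retains $190,282.80 − $54,230.60 = $136,052.20.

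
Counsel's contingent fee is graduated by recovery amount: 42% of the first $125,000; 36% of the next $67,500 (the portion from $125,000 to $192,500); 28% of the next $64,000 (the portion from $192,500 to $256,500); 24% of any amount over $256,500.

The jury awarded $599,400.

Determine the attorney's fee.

$177,016.00

First $125,000 at 42% = $52,500.00
Next $67,500 at 36% = $24,300.00
Next $64,000 at 28% = $17,920.00
Remaining $342,900 at 24% = $82,296.00
Fee: $52,500.00 + $24,300.00 + $17,920.00 + $82,296.00 = $177,016.00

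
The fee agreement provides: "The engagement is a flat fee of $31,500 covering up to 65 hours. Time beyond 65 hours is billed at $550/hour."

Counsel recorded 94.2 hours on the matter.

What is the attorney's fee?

Flat fee: $31,500.00
Excess hours: 94.2 − 65 = 29.2
Overrun: 29.2 × $550 = $16,060.00
Total: $31,500.00 + $16,060.00 = $47,560.00

$47,560.00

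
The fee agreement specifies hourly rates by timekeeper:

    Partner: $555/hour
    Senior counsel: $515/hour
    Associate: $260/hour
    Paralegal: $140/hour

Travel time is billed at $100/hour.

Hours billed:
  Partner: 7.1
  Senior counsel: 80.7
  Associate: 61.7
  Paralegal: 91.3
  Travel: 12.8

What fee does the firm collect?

$75,605.00

Partner: 7.1 × $555 = $3,940.50
Senior counsel: 80.7 × $515 = $41,560.50
Associate: 61.7 × $260 = $16,042.00
Paralegal: 91.3 × $140 = $12,782.00
Subtotal: $3,940.50 + $41,560.50 + $16,042.00 + $12,782.00 = $74,325.00
Travel: 12.8 × $100 = $1,280.00
Total: $74,325.00 + $1,280.00 = $75,605.00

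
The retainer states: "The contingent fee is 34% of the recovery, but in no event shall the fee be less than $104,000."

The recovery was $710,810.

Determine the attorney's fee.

$241,675.40

34% of $710,810 = $241,675.40
That exceeds the $104,000 minimum.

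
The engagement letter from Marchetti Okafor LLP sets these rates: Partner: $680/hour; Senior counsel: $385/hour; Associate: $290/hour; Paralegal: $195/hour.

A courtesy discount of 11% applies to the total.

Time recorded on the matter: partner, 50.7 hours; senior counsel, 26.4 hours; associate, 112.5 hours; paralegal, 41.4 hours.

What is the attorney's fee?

$75,950.82

Partner: 50.7 × $680 = $34,476.00
Senior counsel: 26.4 × $385 = $10,164.00
Associate: 112.5 × $290 = $32,625.00
Paralegal: 41.4 × $195 = $8,073.00
Subtotal: $85,338.00
Less 11% discount: −$9,387.18
Total: $85,338.00 − $9,387.18 = $75,950.82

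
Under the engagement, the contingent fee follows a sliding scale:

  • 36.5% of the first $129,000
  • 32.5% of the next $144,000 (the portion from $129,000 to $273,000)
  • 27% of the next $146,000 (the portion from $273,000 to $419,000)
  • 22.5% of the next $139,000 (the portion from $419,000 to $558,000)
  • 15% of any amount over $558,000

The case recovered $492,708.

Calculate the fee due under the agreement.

$149,889.30

First $129,000 at 36.5% = $47,085.00
Next $144,000 at 32.5% = $46,800.00
Next $146,000 at 27% = $39,420.00
Remaining $73,708 at 22.5% = $16,584.30
Fee: $47,085.00 + $46,800.00 + $39,420.00 + $16,584.30 = $149,889.30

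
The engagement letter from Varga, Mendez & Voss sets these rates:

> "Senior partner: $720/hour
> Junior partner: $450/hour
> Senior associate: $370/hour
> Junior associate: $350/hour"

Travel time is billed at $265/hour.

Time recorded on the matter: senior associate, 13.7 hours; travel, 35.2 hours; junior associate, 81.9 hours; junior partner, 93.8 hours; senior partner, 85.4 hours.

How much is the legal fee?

Senior partner: 85.4 × $720 = $61,488.00
Junior partner: 93.8 × $450 = $42,210.00
Senior associate: 13.7 × $370 = $5,069.00
Junior associate: 81.9 × $350 = $28,665.00
Subtotal: $61,488.00 + $42,210.00 + $5,069.00 + $28,665.00 = $137,432.00
Travel: 35.2 × $265 = $9,328.00
Total: $137,432.00 + $9,328.00 = $146,760.00

$146,760.00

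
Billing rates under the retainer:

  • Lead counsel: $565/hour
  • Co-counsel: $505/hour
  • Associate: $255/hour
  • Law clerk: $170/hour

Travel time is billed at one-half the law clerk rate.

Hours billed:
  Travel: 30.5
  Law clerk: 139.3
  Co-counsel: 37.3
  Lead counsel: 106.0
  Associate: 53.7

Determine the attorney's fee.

Lead counsel: 106.0 × $565 = $59,890.00
Co-counsel: 37.3 × $505 = $18,836.50
Associate: 53.7 × $255 = $13,693.50
Law clerk: 139.3 × $170 = $23,681.00
Subtotal: $59,890.00 + $18,836.50 + $13,693.50 + $23,681.00 = $116,101.00
Travel: 30.5 × ($170 ÷ 2) = 30.5 × $85.00 = $2,592.50
Total: $116,101.00 + $2,592.50 = $118,693.50

$118,693.50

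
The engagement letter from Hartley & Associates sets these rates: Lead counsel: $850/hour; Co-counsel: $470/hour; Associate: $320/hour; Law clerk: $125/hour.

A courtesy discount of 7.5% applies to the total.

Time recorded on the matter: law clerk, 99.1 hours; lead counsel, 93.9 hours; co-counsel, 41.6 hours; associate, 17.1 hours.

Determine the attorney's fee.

$108,434.51

Lead counsel: 93.9 × $850 = $79,815.00
Co-counsel: 41.6 × $470 = $19,552.00
Associate: 17.1 × $320 = $5,472.00
Law clerk: 99.1 × $125 = $12,387.50
Subtotal: $117,226.50
Less 7.5% discount: −$8,791.99
Total: $117,226.50 − $8,791.99 = $108,434.51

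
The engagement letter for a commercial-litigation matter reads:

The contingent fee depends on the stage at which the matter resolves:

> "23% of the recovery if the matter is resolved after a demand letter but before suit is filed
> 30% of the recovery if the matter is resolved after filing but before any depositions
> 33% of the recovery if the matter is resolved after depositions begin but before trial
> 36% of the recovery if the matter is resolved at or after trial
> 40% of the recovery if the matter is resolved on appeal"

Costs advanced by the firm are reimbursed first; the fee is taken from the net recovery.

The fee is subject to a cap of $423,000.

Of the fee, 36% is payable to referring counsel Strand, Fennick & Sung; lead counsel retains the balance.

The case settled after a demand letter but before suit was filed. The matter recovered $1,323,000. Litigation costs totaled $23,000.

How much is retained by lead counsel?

$191,360.00

Fee base (net of costs): $1,323,000 − $23,000 = $1,300,000
The matter settled after a demand letter but before suit was filed, so the 23% rate applies.
$1,300,000 × 23% = $299,000.00
$299,000.00 is under the $423,000 cap.
Referral share: 36% of $299,000.00 = $107,640.00; lead counsel retains $299,000.00 − $107,640.00 = $191,360.00.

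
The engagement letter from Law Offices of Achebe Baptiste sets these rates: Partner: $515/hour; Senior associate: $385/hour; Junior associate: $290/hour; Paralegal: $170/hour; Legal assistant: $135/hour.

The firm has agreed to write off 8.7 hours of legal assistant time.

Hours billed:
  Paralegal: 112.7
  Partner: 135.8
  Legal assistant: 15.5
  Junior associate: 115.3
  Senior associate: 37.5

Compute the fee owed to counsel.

Partner: 135.8 × $515 = $69,937.00
Senior associate: 37.5 × $385 = $14,437.50
Junior associate: 115.3 × $290 = $33,437.00
Paralegal: 112.7 × $170 = $19,159.00
Legal assistant: 15.5 × $135 = $2,092.50
Subtotal: $139,063.00
Write-off: 8.7 × $135 = $1,174.50
Total: $139,063.00 − $1,174.50 = $137,888.50

$137,888.50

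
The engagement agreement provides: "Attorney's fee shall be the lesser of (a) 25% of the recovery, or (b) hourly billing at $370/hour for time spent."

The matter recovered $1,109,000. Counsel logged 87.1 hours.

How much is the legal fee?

(a) 25% of $1,109,000 = $277,250.00
(b) 87.1 × $370 = $32,227.00
The lesser is (b): $32,227.00.

$32,227.00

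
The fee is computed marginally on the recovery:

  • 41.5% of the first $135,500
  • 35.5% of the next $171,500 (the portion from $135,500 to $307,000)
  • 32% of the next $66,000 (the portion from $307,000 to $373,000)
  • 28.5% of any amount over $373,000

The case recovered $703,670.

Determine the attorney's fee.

$232,475.95

First $135,500 at 41.5% = $56,232.50
Next $171,500 at 35.5% = $60,882.50
Next $66,000 at 32% = $21,120.00
Remaining $330,670 at 28.5% = $94,240.95
Fee: $56,232.50 + $60,882.50 + $21,120.00 + $94,240.95 = $232,475.95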